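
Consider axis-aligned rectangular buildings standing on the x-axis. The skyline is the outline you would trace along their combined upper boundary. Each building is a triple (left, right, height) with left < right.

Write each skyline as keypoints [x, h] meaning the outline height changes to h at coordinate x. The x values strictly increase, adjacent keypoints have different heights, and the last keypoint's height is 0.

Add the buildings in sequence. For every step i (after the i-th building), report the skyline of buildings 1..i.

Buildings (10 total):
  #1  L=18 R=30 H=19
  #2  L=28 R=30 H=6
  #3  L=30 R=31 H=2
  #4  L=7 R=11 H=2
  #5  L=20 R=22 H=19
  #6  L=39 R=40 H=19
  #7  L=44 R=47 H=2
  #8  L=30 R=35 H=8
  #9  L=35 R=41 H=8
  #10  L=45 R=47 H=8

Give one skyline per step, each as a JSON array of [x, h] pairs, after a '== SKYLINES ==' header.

== SKYLINES ==
[[18,19],[30,0]]
[[18,19],[30,0]]
[[18,19],[30,2],[31,0]]
[[7,2],[11,0],[18,19],[30,2],[31,0]]
[[7,2],[11,0],[18,19],[30,2],[31,0]]
[[7,2],[11,0],[18,19],[30,2],[31,0],[39,19],[40,0]]
[[7,2],[11,0],[18,19],[30,2],[31,0],[39,19],[40,0],[44,2],[47,0]]
[[7,2],[11,0],[18,19],[30,8],[35,0],[39,19],[40,0],[44,2],[47,0]]
[[7,2],[11,0],[18,19],[30,8],[39,19],[40,8],[41,0],[44,2],[47,0]]
[[7,2],[11,0],[18,19],[30,8],[39,19],[40,8],[41,0],[44,2],[45,8],[47,0]]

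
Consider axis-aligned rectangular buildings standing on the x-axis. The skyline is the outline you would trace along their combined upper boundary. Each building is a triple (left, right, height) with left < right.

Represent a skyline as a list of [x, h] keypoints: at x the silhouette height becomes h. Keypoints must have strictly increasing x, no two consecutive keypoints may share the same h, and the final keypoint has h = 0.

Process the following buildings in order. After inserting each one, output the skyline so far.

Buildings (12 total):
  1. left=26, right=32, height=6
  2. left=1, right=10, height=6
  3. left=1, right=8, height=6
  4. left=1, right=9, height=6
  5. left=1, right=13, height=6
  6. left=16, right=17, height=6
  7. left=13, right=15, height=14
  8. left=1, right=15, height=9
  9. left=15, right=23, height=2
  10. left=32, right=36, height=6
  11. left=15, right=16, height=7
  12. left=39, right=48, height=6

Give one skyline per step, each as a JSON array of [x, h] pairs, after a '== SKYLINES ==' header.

== SKYLINES ==
[[26,6],[32,0]]
[[1,6],[10,0],[26,6],[32,0]]
[[1,6],[10,0],[26,6],[32,0]]
[[1,6],[10,0],[26,6],[32,0]]
[[1,6],[13,0],[26,6],[32,0]]
[[1,6],[13,0],[16,6],[17,0],[26,6],[32,0]]
[[1,6],[13,14],[15,0],[16,6],[17,0],[26,6],[32,0]]
[[1,9],[13,14],[15,0],[16,6],[17,0],[26,6],[32,0]]
[[1,9],[13,14],[15,2],[16,6],[17,2],[23,0],[26,6],[32,0]]
[[1,9],[13,14],[15,2],[16,6],[17,2],[23,0],[26,6],[36,0]]
[[1,9],[13,14],[15,7],[16,6],[17,2],[23,0],[26,6],[36,0]]
[[1,9],[13,14],[15,7],[16,6],[17,2],[23,0],[26,6],[36,0],[39,6],[48,0]]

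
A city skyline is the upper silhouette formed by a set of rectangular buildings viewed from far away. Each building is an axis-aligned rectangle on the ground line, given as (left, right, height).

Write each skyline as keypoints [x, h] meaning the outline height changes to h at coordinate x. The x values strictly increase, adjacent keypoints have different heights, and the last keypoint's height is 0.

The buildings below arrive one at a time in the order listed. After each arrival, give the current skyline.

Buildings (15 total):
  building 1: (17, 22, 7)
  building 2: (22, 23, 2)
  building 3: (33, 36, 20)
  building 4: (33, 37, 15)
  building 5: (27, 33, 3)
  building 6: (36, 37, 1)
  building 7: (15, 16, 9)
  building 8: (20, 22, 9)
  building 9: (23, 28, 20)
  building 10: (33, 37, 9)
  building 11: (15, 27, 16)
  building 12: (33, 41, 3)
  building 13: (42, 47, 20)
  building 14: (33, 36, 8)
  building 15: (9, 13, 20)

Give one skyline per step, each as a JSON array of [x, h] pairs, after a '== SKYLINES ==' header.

== SKYLINES ==
[[17,7],[22,0]]
[[17,7],[22,2],[23,0]]
[[17,7],[22,2],[23,0],[33,20],[36,0]]
[[17,7],[22,2],[23,0],[33,20],[36,15],[37,0]]
[[17,7],[22,2],[23,0],[27,3],[33,20],[36,15],[37,0]]
[[17,7],[22,2],[23,0],[27,3],[33,20],[36,15],[37,0]]
[[15,9],[16,0],[17,7],[22,2],[23,0],[27,3],[33,20],[36,15],[37,0]]
[[15,9],[16,0],[17,7],[20,9],[22,2],[23,0],[27,3],[33,20],[36,15],[37,0]]
[[15,9],[16,0],[17,7],[20,9],[22,2],[23,20],[28,3],[33,20],[36,15],[37,0]]
[[15,9],[16,0],[17,7],[20,9],[22,2],[23,20],[28,3],[33,20],[36,15],[37,0]]
[[15,16],[23,20],[28,3],[33,20],[36,15],[37,0]]
[[15,16],[23,20],[28,3],[33,20],[36,15],[37,3],[41,0]]
[[15,16],[23,20],[28,3],[33,20],[36,15],[37,3],[41,0],[42,20],[47,0]]
[[15,16],[23,20],[28,3],[33,20],[36,15],[37,3],[41,0],[42,20],[47,0]]
[[9,20],[13,0],[15,16],[23,20],[28,3],[33,20],[36,15],[37,3],[41,0],[42,20],[47,0]]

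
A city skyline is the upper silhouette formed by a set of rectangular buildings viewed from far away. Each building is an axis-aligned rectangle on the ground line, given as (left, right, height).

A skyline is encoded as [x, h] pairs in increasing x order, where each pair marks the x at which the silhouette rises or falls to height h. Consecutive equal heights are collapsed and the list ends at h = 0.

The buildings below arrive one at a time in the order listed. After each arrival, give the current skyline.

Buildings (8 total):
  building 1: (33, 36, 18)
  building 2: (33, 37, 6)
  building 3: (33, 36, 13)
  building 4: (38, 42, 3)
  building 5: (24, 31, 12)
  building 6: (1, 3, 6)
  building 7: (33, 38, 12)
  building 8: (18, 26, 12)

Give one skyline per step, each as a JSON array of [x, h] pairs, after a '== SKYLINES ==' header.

== SKYLINES ==
[[33,18],[36,0]]
[[33,18],[36,6],[37,0]]
[[33,18],[36,6],[37,0]]
[[33,18],[36,6],[37,0],[38,3],[42,0]]
[[24,12],[31,0],[33,18],[36,6],[37,0],[38,3],[42,0]]
[[1,6],[3,0],[24,12],[31,0],[33,18],[36,6],[37,0],[38,3],[42,0]]
[[1,6],[3,0],[24,12],[31,0],[33,18],[36,12],[38,3],[42,0]]
[[1,6],[3,0],[18,12],[31,0],[33,18],[36,12],[38,3],[42,0]]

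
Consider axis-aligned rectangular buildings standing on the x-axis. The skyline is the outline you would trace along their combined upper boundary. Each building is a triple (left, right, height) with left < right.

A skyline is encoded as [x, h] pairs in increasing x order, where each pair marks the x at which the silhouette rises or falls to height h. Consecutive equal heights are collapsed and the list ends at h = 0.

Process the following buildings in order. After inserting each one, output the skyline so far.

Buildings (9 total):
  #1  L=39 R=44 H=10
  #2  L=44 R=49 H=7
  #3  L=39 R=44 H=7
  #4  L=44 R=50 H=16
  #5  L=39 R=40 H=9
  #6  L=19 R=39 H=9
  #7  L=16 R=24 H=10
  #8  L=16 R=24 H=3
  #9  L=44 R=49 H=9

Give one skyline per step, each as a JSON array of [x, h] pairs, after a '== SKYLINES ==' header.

== SKYLINES ==
[[39,10],[44,0]]
[[39,10],[44,7],[49,0]]
[[39,10],[44,7],[49,0]]
[[39,10],[44,16],[50,0]]
[[39,10],[44,16],[50,0]]
[[19,9],[39,10],[44,16],[50,0]]
[[16,10],[24,9],[39,10],[44,16],[50,0]]
[[16,10],[24,9],[39,10],[44,16],[50,0]]
[[16,10],[24,9],[39,10],[44,16],[50,0]]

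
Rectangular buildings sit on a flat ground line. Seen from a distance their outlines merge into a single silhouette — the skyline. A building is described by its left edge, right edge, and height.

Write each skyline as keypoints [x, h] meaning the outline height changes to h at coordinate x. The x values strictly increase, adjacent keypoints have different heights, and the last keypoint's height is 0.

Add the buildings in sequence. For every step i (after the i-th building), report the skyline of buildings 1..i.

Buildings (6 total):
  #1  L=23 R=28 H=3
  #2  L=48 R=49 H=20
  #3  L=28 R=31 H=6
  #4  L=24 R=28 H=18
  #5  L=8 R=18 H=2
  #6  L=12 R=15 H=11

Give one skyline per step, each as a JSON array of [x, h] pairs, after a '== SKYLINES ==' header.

== SKYLINES ==
[[23,3],[28,0]]
[[23,3],[28,0],[48,20],[49,0]]
[[23,3],[28,6],[31,0],[48,20],[49,0]]
[[23,3],[24,18],[28,6],[31,0],[48,20],[49,0]]
[[8,2],[18,0],[23,3],[24,18],[28,6],[31,0],[48,20],[49,0]]
[[8,2],[12,11],[15,2],[18,0],[23,3],[24,18],[28,6],[31,0],[48,20],[49,0]]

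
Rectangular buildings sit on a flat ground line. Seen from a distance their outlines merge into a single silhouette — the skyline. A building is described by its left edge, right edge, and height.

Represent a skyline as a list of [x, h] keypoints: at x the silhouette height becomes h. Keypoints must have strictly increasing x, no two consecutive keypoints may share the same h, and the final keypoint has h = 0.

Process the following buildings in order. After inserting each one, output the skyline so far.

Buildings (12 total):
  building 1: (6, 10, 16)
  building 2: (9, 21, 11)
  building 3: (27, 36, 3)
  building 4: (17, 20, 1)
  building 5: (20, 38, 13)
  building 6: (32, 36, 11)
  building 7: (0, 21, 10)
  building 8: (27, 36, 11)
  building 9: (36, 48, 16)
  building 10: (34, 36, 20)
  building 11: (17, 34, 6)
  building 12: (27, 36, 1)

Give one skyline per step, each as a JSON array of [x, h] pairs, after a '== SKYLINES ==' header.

== SKYLINES ==
[[6,16],[10,0]]
[[6,16],[10,11],[21,0]]
[[6,16],[10,11],[21,0],[27,3],[36,0]]
[[6,16],[10,11],[21,0],[27,3],[36,0]]
[[6,16],[10,11],[20,13],[38,0]]
[[6,16],[10,11],[20,13],[38,0]]
[[0,10],[6,16],[10,11],[20,13],[38,0]]
[[0,10],[6,16],[10,11],[20,13],[38,0]]
[[0,10],[6,16],[10,11],[20,13],[36,16],[48,0]]
[[0,10],[6,16],[10,11],[20,13],[34,20],[36,16],[48,0]]
[[0,10],[6,16],[10,11],[20,13],[34,20],[36,16],[48,0]]
[[0,10],[6,16],[10,11],[20,13],[34,20],[36,16],[48,0]]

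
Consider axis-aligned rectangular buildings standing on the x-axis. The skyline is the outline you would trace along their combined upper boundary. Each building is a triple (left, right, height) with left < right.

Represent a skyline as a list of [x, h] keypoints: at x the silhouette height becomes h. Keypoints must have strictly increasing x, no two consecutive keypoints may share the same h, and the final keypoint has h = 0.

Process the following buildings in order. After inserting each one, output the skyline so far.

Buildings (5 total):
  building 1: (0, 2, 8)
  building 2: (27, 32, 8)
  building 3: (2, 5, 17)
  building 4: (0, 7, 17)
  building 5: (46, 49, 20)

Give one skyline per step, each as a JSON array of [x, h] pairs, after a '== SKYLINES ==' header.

== SKYLINES ==
[[0,8],[2,0]]
[[0,8],[2,0],[27,8],[32,0]]
[[0,8],[2,17],[5,0],[27,8],[32,0]]
[[0,17],[7,0],[27,8],[32,0]]
[[0,17],[7,0],[27,8],[32,0],[46,20],[49,0]]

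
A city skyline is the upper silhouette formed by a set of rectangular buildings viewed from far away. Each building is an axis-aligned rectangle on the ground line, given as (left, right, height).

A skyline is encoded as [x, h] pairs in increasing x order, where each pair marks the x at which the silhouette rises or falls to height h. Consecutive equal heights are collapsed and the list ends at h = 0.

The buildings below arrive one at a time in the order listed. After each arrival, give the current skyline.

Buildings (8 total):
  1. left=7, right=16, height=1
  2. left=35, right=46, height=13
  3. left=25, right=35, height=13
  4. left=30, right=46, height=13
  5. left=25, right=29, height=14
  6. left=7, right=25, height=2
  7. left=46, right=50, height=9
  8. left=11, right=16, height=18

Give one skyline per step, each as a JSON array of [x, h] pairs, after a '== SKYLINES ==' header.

== SKYLINES ==
[[7,1],[16,0]]
[[7,1],[16,0],[35,13],[46,0]]
[[7,1],[16,0],[25,13],[46,0]]
[[7,1],[16,0],[25,13],[46,0]]
[[7,1],[16,0],[25,14],[29,13],[46,0]]
[[7,2],[25,14],[29,13],[46,0]]
[[7,2],[25,14],[29,13],[46,9],[50,0]]
[[7,2],[11,18],[16,2],[25,14],[29,13],[46,9],[50,0]]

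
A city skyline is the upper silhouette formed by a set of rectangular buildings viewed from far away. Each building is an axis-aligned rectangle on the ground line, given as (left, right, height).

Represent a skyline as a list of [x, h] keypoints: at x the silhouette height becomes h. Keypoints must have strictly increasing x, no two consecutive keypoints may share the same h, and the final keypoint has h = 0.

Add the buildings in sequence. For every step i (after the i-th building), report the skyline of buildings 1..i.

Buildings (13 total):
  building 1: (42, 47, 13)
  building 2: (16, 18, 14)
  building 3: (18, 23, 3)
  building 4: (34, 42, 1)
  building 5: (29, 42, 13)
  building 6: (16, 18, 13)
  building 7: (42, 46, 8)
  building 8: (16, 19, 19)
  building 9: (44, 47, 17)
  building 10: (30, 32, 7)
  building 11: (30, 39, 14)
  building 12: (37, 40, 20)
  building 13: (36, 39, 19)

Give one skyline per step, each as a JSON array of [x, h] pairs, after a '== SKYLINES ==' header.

== SKYLINES ==
[[42,13],[47,0]]
[[16,14],[18,0],[42,13],[47,0]]
[[16,14],[18,3],[23,0],[42,13],[47,0]]
[[16,14],[18,3],[23,0],[34,1],[42,13],[47,0]]
[[16,14],[18,3],[23,0],[29,13],[47,0]]
[[16,14],[18,3],[23,0],[29,13],[47,0]]
[[16,14],[18,3],[23,0],[29,13],[47,0]]
[[16,19],[19,3],[23,0],[29,13],[47,0]]
[[16,19],[19,3],[23,0],[29,13],[44,17],[47,0]]
[[16,19],[19,3],[23,0],[29,13],[44,17],[47,0]]
[[16,19],[19,3],[23,0],[29,13],[30,14],[39,13],[44,17],[47,0]]
[[16,19],[19,3],[23,0],[29,13],[30,14],[37,20],[40,13],[44,17],[47,0]]
[[16,19],[19,3],[23,0],[29,13],[30,14],[36,19],[37,20],[40,13],[44,17],[47,0]]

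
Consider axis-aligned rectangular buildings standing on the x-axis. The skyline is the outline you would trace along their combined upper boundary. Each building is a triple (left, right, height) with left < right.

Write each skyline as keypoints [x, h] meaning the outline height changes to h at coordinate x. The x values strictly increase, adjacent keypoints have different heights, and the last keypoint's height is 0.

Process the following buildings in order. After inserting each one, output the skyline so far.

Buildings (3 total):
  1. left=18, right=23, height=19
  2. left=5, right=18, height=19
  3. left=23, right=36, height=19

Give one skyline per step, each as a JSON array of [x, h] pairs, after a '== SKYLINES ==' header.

== SKYLINES ==
[[18,19],[23,0]]
[[5,19],[23,0]]
[[5,19],[36,0]]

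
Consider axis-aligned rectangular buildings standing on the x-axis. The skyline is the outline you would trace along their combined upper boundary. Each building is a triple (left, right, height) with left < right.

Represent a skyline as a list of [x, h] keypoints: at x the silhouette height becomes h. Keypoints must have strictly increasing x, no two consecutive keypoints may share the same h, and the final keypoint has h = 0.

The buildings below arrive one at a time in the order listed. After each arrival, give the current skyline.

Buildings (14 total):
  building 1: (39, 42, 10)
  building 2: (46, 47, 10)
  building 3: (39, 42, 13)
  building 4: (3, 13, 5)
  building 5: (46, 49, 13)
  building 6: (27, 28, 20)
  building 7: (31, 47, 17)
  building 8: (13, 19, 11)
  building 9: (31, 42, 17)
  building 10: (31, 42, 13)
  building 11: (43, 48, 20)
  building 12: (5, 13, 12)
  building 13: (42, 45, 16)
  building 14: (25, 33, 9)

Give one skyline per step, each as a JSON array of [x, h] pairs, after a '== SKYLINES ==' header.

== SKYLINES ==
[[39,10],[42,0]]
[[39,10],[42,0],[46,10],[47,0]]
[[39,13],[42,0],[46,10],[47,0]]
[[3,5],[13,0],[39,13],[42,0],[46,10],[47,0]]
[[3,5],[13,0],[39,13],[42,0],[46,13],[49,0]]
[[3,5],[13,0],[27,20],[28,0],[39,13],[42,0],[46,13],[49,0]]
[[3,5],[13,0],[27,20],[28,0],[31,17],[47,13],[49,0]]
[[3,5],[13,11],[19,0],[27,20],[28,0],[31,17],[47,13],[49,0]]
[[3,5],[13,11],[19,0],[27,20],[28,0],[31,17],[47,13],[49,0]]
[[3,5],[13,11],[19,0],[27,20],[28,0],[31,17],[47,13],[49,0]]
[[3,5],[13,11],[19,0],[27,20],[28,0],[31,17],[43,20],[48,13],[49,0]]
[[3,5],[5,12],[13,11],[19,0],[27,20],[28,0],[31,17],[43,20],[48,13],[49,0]]
[[3,5],[5,12],[13,11],[19,0],[27,20],[28,0],[31,17],[43,20],[48,13],[49,0]]
[[3,5],[5,12],[13,11],[19,0],[25,9],[27,20],[28,9],[31,17],[43,20],[48,13],[49,0]]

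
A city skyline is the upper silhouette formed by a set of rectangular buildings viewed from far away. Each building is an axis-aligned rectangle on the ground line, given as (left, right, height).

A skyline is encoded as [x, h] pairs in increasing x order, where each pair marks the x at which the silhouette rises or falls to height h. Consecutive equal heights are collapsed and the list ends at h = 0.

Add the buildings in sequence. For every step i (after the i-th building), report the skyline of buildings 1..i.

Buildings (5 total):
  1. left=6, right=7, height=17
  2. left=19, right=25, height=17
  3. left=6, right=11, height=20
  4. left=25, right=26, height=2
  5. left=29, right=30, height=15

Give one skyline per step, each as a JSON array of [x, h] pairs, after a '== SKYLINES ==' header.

== SKYLINES ==
[[6,17],[7,0]]
[[6,17],[7,0],[19,17],[25,0]]
[[6,20],[11,0],[19,17],[25,0]]
[[6,20],[11,0],[19,17],[25,2],[26,0]]
[[6,20],[11,0],[19,17],[25,2],[26,0],[29,15],[30,0]]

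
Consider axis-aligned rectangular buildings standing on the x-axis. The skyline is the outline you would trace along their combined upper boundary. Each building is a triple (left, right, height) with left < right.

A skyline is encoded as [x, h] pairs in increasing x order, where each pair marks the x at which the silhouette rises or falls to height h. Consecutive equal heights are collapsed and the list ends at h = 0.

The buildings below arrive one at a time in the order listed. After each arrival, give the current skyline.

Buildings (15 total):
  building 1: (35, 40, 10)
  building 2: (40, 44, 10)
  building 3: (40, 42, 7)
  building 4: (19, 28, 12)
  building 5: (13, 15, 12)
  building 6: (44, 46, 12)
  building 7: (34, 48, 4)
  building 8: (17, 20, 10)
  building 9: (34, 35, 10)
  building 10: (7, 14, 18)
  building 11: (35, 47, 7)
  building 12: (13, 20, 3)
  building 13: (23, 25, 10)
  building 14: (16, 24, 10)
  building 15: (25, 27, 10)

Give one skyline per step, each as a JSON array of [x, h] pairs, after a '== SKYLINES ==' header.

== SKYLINES ==
[[35,10],[40,0]]
[[35,10],[44,0]]
[[35,10],[44,0]]
[[19,12],[28,0],[35,10],[44,0]]
[[13,12],[15,0],[19,12],[28,0],[35,10],[44,0]]
[[13,12],[15,0],[19,12],[28,0],[35,10],[44,12],[46,0]]
[[13,12],[15,0],[19,12],[28,0],[34,4],[35,10],[44,12],[46,4],[48,0]]
[[13,12],[15,0],[17,10],[19,12],[28,0],[34,4],[35,10],[44,12],[46,4],[48,0]]
[[13,12],[15,0],[17,10],[19,12],[28,0],[34,10],[44,12],[46,4],[48,0]]
[[7,18],[14,12],[15,0],[17,10],[19,12],[28,0],[34,10],[44,12],[46,4],[48,0]]
[[7,18],[14,12],[15,0],[17,10],[19,12],[28,0],[34,10],[44,12],[46,7],[47,4],[48,0]]
[[7,18],[14,12],[15,3],[17,10],[19,12],[28,0],[34,10],[44,12],[46,7],[47,4],[48,0]]
[[7,18],[14,12],[15,3],[17,10],[19,12],[28,0],[34,10],[44,12],[46,7],[47,4],[48,0]]
[[7,18],[14,12],[15,3],[16,10],[19,12],[28,0],[34,10],[44,12],[46,7],[47,4],[48,0]]
[[7,18],[14,12],[15,3],[16,10],[19,12],[28,0],[34,10],[44,12],[46,7],[47,4],[48,0]]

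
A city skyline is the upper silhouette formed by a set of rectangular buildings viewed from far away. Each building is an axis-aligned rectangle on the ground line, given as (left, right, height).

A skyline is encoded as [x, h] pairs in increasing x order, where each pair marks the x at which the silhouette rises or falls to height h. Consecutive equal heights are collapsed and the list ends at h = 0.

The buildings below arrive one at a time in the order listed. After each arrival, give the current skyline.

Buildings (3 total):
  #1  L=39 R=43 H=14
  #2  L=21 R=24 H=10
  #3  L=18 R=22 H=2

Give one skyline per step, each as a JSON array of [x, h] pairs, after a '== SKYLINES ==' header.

== SKYLINES ==
[[39,14],[43,0]]
[[21,10],[24,0],[39,14],[43,0]]
[[18,2],[21,10],[24,0],[39,14],[43,0]]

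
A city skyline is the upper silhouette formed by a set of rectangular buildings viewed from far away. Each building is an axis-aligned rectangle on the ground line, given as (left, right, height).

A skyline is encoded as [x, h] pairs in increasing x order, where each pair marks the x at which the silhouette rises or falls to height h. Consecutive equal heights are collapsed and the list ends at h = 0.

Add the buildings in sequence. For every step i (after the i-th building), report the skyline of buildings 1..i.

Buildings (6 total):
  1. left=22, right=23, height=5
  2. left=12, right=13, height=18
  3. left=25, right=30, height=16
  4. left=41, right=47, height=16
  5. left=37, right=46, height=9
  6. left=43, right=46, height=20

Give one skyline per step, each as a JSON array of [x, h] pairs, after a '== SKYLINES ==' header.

== SKYLINES ==
[[22,5],[23,0]]
[[12,18],[13,0],[22,5],[23,0]]
[[12,18],[13,0],[22,5],[23,0],[25,16],[30,0]]
[[12,18],[13,0],[22,5],[23,0],[25,16],[30,0],[41,16],[47,0]]
[[12,18],[13,0],[22,5],[23,0],[25,16],[30,0],[37,9],[41,16],[47,0]]
[[12,18],[13,0],[22,5],[23,0],[25,16],[30,0],[37,9],[41,16],[43,20],[46,16],[47,0]]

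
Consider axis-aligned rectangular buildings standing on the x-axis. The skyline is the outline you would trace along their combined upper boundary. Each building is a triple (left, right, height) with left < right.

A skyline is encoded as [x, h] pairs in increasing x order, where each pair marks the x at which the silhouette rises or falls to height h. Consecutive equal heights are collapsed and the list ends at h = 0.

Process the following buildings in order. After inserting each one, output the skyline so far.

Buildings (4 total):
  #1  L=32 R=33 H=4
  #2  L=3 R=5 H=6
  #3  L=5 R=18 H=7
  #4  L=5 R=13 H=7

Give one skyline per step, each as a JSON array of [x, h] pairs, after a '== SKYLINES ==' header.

== SKYLINES ==
[[32,4],[33,0]]
[[3,6],[5,0],[32,4],[33,0]]
[[3,6],[5,7],[18,0],[32,4],[33,0]]
[[3,6],[5,7],[18,0],[32,4],[33,0]]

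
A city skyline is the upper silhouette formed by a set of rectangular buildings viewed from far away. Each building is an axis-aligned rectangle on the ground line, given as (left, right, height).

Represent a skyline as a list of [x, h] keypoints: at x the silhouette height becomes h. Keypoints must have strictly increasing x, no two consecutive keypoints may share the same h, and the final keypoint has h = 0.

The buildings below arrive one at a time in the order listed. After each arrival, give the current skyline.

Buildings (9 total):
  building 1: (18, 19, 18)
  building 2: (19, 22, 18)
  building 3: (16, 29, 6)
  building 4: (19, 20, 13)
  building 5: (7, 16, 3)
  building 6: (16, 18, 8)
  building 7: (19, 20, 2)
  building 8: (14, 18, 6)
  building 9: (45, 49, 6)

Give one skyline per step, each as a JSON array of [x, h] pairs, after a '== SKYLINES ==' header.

== SKYLINES ==
[[18,18],[19,0]]
[[18,18],[22,0]]
[[16,6],[18,18],[22,6],[29,0]]
[[16,6],[18,18],[22,6],[29,0]]
[[7,3],[16,6],[18,18],[22,6],[29,0]]
[[7,3],[16,8],[18,18],[22,6],[29,0]]
[[7,3],[16,8],[18,18],[22,6],[29,0]]
[[7,3],[14,6],[16,8],[18,18],[22,6],[29,0]]
[[7,3],[14,6],[16,8],[18,18],[22,6],[29,0],[45,6],[49,0]]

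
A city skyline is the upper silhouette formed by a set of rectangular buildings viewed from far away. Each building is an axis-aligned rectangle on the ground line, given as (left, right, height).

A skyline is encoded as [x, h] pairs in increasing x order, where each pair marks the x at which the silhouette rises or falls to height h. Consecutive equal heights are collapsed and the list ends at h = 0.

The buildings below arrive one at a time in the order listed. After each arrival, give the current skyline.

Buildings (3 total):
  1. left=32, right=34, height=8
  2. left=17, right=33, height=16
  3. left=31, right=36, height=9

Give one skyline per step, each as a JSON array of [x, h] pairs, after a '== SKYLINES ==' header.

== SKYLINES ==
[[32,8],[34,0]]
[[17,16],[33,8],[34,0]]
[[17,16],[33,9],[36,0]]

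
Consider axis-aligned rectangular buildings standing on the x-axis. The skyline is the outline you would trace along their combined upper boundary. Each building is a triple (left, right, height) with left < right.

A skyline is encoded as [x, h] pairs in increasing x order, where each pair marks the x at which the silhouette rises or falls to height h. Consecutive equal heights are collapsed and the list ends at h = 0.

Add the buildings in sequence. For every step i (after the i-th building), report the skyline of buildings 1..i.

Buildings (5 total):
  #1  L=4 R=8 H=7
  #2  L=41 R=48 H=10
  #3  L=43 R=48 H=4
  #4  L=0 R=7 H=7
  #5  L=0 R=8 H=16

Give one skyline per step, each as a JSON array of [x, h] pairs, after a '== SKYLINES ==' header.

== SKYLINES ==
[[4,7],[8,0]]
[[4,7],[8,0],[41,10],[48,0]]
[[4,7],[8,0],[41,10],[48,0]]
[[0,7],[8,0],[41,10],[48,0]]
[[0,16],[8,0],[41,10],[48,0]]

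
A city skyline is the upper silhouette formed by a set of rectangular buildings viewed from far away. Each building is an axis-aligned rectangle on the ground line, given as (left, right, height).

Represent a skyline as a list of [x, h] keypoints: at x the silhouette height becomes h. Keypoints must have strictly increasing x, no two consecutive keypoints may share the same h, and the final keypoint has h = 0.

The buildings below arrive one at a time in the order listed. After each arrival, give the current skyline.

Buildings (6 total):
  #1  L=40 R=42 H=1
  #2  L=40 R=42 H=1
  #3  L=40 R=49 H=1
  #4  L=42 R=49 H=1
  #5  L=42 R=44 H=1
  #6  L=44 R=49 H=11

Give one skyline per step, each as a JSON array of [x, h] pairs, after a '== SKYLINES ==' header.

== SKYLINES ==
[[40,1],[42,0]]
[[40,1],[42,0]]
[[40,1],[49,0]]
[[40,1],[49,0]]
[[40,1],[49,0]]
[[40,1],[44,11],[49,0]]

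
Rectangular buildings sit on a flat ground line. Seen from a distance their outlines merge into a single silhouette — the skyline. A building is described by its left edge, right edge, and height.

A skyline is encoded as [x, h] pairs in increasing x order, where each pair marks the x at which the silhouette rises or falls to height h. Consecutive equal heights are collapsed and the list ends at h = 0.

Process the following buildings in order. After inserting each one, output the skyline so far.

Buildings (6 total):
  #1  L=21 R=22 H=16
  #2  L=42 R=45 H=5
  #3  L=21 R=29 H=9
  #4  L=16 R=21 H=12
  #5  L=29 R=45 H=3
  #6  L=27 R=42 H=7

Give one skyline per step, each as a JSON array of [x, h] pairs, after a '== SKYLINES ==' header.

== SKYLINES ==
[[21,16],[22,0]]
[[21,16],[22,0],[42,5],[45,0]]
[[21,16],[22,9],[29,0],[42,5],[45,0]]
[[16,12],[21,16],[22,9],[29,0],[42,5],[45,0]]
[[16,12],[21,16],[22,9],[29,3],[42,5],[45,0]]
[[16,12],[21,16],[22,9],[29,7],[42,5],[45,0]]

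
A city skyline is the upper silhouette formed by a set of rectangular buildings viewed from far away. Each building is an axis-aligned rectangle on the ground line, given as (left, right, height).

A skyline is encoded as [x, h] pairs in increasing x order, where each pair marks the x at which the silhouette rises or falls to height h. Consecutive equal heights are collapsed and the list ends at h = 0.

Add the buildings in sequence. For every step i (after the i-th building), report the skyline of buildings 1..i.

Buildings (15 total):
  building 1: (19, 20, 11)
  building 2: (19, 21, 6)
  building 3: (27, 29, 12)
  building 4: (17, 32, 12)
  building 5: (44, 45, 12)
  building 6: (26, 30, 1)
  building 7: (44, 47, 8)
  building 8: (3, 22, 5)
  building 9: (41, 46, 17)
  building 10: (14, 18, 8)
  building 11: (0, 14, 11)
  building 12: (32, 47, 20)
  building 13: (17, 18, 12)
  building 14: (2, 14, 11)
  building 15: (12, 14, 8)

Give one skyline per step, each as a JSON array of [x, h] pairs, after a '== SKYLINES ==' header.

== SKYLINES ==
[[19,11],[20,0]]
[[19,11],[20,6],[21,0]]
[[19,11],[20,6],[21,0],[27,12],[29,0]]
[[17,12],[32,0]]
[[17,12],[32,0],[44,12],[45,0]]
[[17,12],[32,0],[44,12],[45,0]]
[[17,12],[32,0],[44,12],[45,8],[47,0]]
[[3,5],[17,12],[32,0],[44,12],[45,8],[47,0]]
[[3,5],[17,12],[32,0],[41,17],[46,8],[47,0]]
[[3,5],[14,8],[17,12],[32,0],[41,17],[46,8],[47,0]]
[[0,11],[14,8],[17,12],[32,0],[41,17],[46,8],[47,0]]
[[0,11],[14,8],[17,12],[32,20],[47,0]]
[[0,11],[14,8],[17,12],[32,20],[47,0]]
[[0,11],[14,8],[17,12],[32,20],[47,0]]
[[0,11],[14,8],[17,12],[32,20],[47,0]]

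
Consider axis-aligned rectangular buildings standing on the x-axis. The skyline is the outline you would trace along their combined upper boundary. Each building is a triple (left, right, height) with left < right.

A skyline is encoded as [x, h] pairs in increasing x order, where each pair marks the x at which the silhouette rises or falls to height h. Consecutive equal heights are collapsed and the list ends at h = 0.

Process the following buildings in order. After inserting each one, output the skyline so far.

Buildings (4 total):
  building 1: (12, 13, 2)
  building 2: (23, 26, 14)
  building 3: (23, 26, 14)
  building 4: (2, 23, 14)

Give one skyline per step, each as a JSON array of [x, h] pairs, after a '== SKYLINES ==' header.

== SKYLINES ==
[[12,2],[13,0]]
[[12,2],[13,0],[23,14],[26,0]]
[[12,2],[13,0],[23,14],[26,0]]
[[2,14],[26,0]]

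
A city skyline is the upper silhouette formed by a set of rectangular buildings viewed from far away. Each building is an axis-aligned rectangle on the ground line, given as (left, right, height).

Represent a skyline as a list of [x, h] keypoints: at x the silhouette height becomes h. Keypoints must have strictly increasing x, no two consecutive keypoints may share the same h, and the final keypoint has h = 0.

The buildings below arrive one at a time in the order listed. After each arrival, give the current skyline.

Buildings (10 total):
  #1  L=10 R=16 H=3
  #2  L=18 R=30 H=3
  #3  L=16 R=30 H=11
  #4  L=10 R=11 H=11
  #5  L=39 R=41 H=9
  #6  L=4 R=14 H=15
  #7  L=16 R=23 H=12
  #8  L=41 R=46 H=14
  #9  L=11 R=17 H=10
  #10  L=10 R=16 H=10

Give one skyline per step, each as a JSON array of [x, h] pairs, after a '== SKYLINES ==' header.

== SKYLINES ==
[[10,3],[16,0]]
[[10,3],[16,0],[18,3],[30,0]]
[[10,3],[16,11],[30,0]]
[[10,11],[11,3],[16,11],[30,0]]
[[10,11],[11,3],[16,11],[30,0],[39,9],[41,0]]
[[4,15],[14,3],[16,11],[30,0],[39,9],[41,0]]
[[4,15],[14,3],[16,12],[23,11],[30,0],[39,9],[41,0]]
[[4,15],[14,3],[16,12],[23,11],[30,0],[39,9],[41,14],[46,0]]
[[4,15],[14,10],[16,12],[23,11],[30,0],[39,9],[41,14],[46,0]]
[[4,15],[14,10],[16,12],[23,11],[30,0],[39,9],[41,14],[46,0]]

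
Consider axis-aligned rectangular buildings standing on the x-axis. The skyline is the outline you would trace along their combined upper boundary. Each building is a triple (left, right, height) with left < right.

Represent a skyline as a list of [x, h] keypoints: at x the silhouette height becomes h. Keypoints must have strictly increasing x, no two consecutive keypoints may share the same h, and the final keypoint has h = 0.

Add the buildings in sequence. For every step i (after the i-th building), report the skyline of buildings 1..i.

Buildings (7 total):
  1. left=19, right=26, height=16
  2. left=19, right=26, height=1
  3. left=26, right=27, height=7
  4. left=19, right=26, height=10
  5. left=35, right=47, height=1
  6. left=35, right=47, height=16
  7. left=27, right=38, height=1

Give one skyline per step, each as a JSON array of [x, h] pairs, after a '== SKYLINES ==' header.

== SKYLINES ==
[[19,16],[26,0]]
[[19,16],[26,0]]
[[19,16],[26,7],[27,0]]
[[19,16],[26,7],[27,0]]
[[19,16],[26,7],[27,0],[35,1],[47,0]]
[[19,16],[26,7],[27,0],[35,16],[47,0]]
[[19,16],[26,7],[27,1],[35,16],[47,0]]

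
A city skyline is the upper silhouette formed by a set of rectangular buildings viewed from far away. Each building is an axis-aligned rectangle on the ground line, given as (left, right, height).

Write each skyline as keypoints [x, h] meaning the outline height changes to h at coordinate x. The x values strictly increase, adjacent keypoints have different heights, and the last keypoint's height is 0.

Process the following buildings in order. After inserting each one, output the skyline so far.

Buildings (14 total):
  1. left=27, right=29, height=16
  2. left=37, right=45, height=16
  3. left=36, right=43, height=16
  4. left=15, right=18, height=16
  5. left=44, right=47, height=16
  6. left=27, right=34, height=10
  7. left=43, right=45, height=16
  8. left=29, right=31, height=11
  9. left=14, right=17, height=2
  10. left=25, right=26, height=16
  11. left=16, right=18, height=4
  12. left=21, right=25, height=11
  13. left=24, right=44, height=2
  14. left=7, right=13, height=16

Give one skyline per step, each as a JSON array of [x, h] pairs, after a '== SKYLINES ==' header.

== SKYLINES ==
[[27,16],[29,0]]
[[27,16],[29,0],[37,16],[45,0]]
[[27,16],[29,0],[36,16],[45,0]]
[[15,16],[18,0],[27,16],[29,0],[36,16],[45,0]]
[[15,16],[18,0],[27,16],[29,0],[36,16],[47,0]]
[[15,16],[18,0],[27,16],[29,10],[34,0],[36,16],[47,0]]
[[15,16],[18,0],[27,16],[29,10],[34,0],[36,16],[47,0]]
[[15,16],[18,0],[27,16],[29,11],[31,10],[34,0],[36,16],[47,0]]
[[14,2],[15,16],[18,0],[27,16],[29,11],[31,10],[34,0],[36,16],[47,0]]
[[14,2],[15,16],[18,0],[25,16],[26,0],[27,16],[29,11],[31,10],[34,0],[36,16],[47,0]]
[[14,2],[15,16],[18,0],[25,16],[26,0],[27,16],[29,11],[31,10],[34,0],[36,16],[47,0]]
[[14,2],[15,16],[18,0],[21,11],[25,16],[26,0],[27,16],[29,11],[31,10],[34,0],[36,16],[47,0]]
[[14,2],[15,16],[18,0],[21,11],[25,16],[26,2],[27,16],[29,11],[31,10],[34,2],[36,16],[47,0]]
[[7,16],[13,0],[14,2],[15,16],[18,0],[21,11],[25,16],[26,2],[27,16],[29,11],[31,10],[34,2],[36,16],[47,0]]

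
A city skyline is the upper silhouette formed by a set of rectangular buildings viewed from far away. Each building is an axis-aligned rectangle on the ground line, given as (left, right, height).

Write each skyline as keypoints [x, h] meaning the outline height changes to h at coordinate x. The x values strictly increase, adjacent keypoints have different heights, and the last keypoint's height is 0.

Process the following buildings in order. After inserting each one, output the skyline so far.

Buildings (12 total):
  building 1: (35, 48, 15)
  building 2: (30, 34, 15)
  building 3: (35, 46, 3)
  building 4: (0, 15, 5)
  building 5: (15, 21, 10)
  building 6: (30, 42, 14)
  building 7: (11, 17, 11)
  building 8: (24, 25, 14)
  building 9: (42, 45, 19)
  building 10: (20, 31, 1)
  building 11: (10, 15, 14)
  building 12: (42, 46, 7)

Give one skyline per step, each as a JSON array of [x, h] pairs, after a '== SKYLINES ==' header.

== SKYLINES ==
[[35,15],[48,0]]
[[30,15],[34,0],[35,15],[48,0]]
[[30,15],[34,0],[35,15],[48,0]]
[[0,5],[15,0],[30,15],[34,0],[35,15],[48,0]]
[[0,5],[15,10],[21,0],[30,15],[34,0],[35,15],[48,0]]
[[0,5],[15,10],[21,0],[30,15],[34,14],[35,15],[48,0]]
[[0,5],[11,11],[17,10],[21,0],[30,15],[34,14],[35,15],[48,0]]
[[0,5],[11,11],[17,10],[21,0],[24,14],[25,0],[30,15],[34,14],[35,15],[48,0]]
[[0,5],[11,11],[17,10],[21,0],[24,14],[25,0],[30,15],[34,14],[35,15],[42,19],[45,15],[48,0]]
[[0,5],[11,11],[17,10],[21,1],[24,14],[25,1],[30,15],[34,14],[35,15],[42,19],[45,15],[48,0]]
[[0,5],[10,14],[15,11],[17,10],[21,1],[24,14],[25,1],[30,15],[34,14],[35,15],[42,19],[45,15],[48,0]]
[[0,5],[10,14],[15,11],[17,10],[21,1],[24,14],[25,1],[30,15],[34,14],[35,15],[42,19],[45,15],[48,0]]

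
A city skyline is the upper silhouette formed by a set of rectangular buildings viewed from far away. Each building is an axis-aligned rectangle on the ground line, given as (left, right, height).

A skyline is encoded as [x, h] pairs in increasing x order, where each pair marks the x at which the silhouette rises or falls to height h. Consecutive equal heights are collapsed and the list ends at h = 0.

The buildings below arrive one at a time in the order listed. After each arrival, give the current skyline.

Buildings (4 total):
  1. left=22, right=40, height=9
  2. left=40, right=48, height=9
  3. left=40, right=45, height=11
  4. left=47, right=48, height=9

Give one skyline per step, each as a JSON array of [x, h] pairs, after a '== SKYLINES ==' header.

== SKYLINES ==
[[22,9],[40,0]]
[[22,9],[48,0]]
[[22,9],[40,11],[45,9],[48,0]]
[[22,9],[40,11],[45,9],[48,0]]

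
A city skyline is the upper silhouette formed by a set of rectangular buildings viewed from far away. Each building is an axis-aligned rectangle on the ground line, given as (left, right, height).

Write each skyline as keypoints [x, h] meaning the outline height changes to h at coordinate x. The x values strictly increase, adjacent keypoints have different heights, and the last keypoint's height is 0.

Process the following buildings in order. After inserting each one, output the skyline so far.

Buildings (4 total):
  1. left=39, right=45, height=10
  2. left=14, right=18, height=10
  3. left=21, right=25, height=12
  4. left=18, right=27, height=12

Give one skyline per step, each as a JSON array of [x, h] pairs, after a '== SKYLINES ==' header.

== SKYLINES ==
[[39,10],[45,0]]
[[14,10],[18,0],[39,10],[45,0]]
[[14,10],[18,0],[21,12],[25,0],[39,10],[45,0]]
[[14,10],[18,12],[27,0],[39,10],[45,0]]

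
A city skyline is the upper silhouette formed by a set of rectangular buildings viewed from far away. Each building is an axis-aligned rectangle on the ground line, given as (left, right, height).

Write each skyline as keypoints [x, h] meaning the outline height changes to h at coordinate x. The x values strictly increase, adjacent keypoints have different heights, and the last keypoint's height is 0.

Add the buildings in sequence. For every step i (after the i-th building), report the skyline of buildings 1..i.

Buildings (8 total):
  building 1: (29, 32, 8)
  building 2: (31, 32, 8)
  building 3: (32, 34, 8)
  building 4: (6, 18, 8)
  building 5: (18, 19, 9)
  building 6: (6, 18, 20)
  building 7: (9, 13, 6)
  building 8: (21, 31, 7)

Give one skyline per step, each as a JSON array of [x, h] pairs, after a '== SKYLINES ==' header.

== SKYLINES ==
[[29,8],[32,0]]
[[29,8],[32,0]]
[[29,8],[34,0]]
[[6,8],[18,0],[29,8],[34,0]]
[[6,8],[18,9],[19,0],[29,8],[34,0]]
[[6,20],[18,9],[19,0],[29,8],[34,0]]
[[6,20],[18,9],[19,0],[29,8],[34,0]]
[[6,20],[18,9],[19,0],[21,7],[29,8],[34,0]]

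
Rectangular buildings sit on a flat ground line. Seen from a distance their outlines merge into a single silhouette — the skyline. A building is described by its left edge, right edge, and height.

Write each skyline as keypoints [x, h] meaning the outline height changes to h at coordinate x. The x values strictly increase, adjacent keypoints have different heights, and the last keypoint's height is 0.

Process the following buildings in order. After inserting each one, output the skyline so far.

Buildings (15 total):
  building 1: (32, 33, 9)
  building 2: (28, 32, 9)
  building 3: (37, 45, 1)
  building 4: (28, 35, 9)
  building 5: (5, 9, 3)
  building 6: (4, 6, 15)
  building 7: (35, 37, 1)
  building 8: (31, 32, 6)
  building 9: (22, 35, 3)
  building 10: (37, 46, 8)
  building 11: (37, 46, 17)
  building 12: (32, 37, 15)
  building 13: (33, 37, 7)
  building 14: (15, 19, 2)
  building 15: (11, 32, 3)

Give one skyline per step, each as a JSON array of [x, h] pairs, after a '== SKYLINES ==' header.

== SKYLINES ==
[[32,9],[33,0]]
[[28,9],[33,0]]
[[28,9],[33,0],[37,1],[45,0]]
[[28,9],[35,0],[37,1],[45,0]]
[[5,3],[9,0],[28,9],[35,0],[37,1],[45,0]]
[[4,15],[6,3],[9,0],[28,9],[35,0],[37,1],[45,0]]
[[4,15],[6,3],[9,0],[28,9],[35,1],[45,0]]
[[4,15],[6,3],[9,0],[28,9],[35,1],[45,0]]
[[4,15],[6,3],[9,0],[22,3],[28,9],[35,1],[45,0]]
[[4,15],[6,3],[9,0],[22,3],[28,9],[35,1],[37,8],[46,0]]
[[4,15],[6,3],[9,0],[22,3],[28,9],[35,1],[37,17],[46,0]]
[[4,15],[6,3],[9,0],[22,3],[28,9],[32,15],[37,17],[46,0]]
[[4,15],[6,3],[9,0],[22,3],[28,9],[32,15],[37,17],[46,0]]
[[4,15],[6,3],[9,0],[15,2],[19,0],[22,3],[28,9],[32,15],[37,17],[46,0]]
[[4,15],[6,3],[9,0],[11,3],[28,9],[32,15],[37,17],[46,0]]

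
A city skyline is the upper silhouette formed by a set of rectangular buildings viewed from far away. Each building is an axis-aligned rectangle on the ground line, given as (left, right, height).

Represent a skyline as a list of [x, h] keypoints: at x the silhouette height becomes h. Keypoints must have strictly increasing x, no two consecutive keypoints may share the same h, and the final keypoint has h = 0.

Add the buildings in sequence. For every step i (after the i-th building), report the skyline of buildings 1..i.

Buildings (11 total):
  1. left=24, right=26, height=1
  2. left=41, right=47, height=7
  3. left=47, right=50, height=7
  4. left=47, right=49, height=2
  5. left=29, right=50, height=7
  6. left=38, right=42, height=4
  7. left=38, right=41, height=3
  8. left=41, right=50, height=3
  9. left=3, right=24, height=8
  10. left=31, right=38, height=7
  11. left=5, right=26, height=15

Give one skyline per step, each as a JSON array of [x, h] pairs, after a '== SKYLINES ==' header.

== SKYLINES ==
[[24,1],[26,0]]
[[24,1],[26,0],[41,7],[47,0]]
[[24,1],[26,0],[41,7],[50,0]]
[[24,1],[26,0],[41,7],[50,0]]
[[24,1],[26,0],[29,7],[50,0]]
[[24,1],[26,0],[29,7],[50,0]]
[[24,1],[26,0],[29,7],[50,0]]
[[24,1],[26,0],[29,7],[50,0]]
[[3,8],[24,1],[26,0],[29,7],[50,0]]
[[3,8],[24,1],[26,0],[29,7],[50,0]]
[[3,8],[5,15],[26,0],[29,7],[50,0]]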